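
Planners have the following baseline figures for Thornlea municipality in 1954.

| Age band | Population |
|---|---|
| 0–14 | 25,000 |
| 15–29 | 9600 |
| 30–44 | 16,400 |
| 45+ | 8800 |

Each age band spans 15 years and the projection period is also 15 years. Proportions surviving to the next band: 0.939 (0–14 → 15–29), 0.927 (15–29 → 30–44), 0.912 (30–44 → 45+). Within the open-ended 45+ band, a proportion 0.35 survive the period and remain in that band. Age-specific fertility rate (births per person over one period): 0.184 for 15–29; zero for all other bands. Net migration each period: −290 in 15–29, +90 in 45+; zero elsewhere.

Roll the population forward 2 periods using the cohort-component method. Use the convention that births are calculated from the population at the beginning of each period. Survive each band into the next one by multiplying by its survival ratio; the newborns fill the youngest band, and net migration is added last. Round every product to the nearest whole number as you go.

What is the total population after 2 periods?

Numbering the bands 1..4 from youngest to oldest:
[period 1]
Births: 9600 × 0.184 = 1766
Band 2: 25000 × 0.939 = 23475
Band 3: 9600 × 0.927 = 8899
Band 4: 16400 × 0.912 + 8800 × 0.35 = 14957 + 3080 = 18037
Net migration: Band 2 − 290 → 23185; Band 4 + 90 → 18127
Population now: 0–14=1766, 15–29=23185, 30–44=8899, 45+=18127
[period 2]
Births: 23185 × 0.184 = 4266
Band 2: 1766 × 0.939 = 1658
Band 3: 23185 × 0.927 = 21492
Band 4: 8899 × 0.912 + 18127 × 0.35 = 8116 + 6344 = 14460
Net migration: Band 2 − 290 → 1368; Band 4 + 90 → 14550
Population now: 0–14=4266, 15–29=1368, 30–44=21492, 45+=14550
Total after period 2: 4266 + 1368 + 21492 + 14550 = 41676

41676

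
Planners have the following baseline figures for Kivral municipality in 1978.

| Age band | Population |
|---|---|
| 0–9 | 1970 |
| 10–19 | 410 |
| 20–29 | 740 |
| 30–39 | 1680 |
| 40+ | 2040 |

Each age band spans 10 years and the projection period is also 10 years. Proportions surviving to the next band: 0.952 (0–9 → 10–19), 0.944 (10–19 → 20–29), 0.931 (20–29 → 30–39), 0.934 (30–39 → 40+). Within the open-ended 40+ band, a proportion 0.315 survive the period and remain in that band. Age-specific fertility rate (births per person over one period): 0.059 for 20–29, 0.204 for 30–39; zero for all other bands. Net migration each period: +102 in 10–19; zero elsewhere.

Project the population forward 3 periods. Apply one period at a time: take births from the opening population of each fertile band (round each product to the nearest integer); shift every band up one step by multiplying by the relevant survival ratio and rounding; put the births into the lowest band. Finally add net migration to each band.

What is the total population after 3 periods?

Numbering the bands 1..5 from youngest to oldest:
[period 1]
Births: 740 × 0.059 = 44 ; 1680 × 0.204 = 343 → 387
Band 2: 1970 × 0.952 = 1875
Band 3: 410 × 0.944 = 387
Band 4: 740 × 0.931 = 689
Band 5: 1680 × 0.934 + 2040 × 0.315 = 1569 + 643 = 2212
Net migration: Band 2 + 102 → 1977
→ [387, 1977, 387, 689, 2212]
[period 2]
Births: 387 × 0.059 = 23 ; 689 × 0.204 = 141 → 164
Band 2: 387 × 0.952 = 368
Band 3: 1977 × 0.944 = 1866
Band 4: 387 × 0.931 = 360
Band 5: 689 × 0.934 + 2212 × 0.315 = 644 + 697 = 1341
Net migration: Band 2 + 102 → 470
→ [164, 470, 1866, 360, 1341]
[period 3]
Births: 1866 × 0.059 = 110 ; 360 × 0.204 = 73 → 183
Band 2: 164 × 0.952 = 156
Band 3: 470 × 0.944 = 444
Band 4: 1866 × 0.931 = 1737
Band 5: 360 × 0.934 + 1341 × 0.315 = 336 + 422 = 758
Net migration: Band 2 + 102 → 258
→ [183, 258, 444, 1737, 758]
Total after period 3: 183 + 258 + 444 + 1737 + 758 = 3380

3380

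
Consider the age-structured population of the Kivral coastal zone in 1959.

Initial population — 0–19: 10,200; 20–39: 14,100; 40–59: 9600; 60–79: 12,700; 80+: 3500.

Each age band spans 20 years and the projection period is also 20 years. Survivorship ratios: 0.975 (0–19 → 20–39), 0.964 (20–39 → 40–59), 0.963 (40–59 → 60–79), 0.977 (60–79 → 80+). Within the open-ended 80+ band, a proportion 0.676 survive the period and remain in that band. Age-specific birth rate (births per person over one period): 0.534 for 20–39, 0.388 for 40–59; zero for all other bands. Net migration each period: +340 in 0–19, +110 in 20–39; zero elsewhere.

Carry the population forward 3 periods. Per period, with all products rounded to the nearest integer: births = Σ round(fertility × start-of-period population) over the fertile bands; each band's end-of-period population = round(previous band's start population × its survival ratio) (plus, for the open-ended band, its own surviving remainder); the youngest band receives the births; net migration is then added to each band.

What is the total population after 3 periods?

66996

(Groups numbered youngest = 1 to oldest = 5.)
After projecting period 1:
Births: 14100 * 0.534 = 7529  |  9600 * 0.388 = 3725 ⇒ total 11254
Group 2: 10200 * 0.975 = 9945
Group 3: 14100 * 0.964 = 13592
Group 4: 9600 * 0.963 = 9245
Group 5: 12700 * 0.977 + 3500 * 0.676 = 12408 + 2366 = 14774
Net migration: Group 1 + 340 → 11594; Group 2 + 110 → 10055
End of period: [11594, 10055, 13592, 9245, 14774]
After projecting period 2:
Births: 10055 * 0.534 = 5369  |  13592 * 0.388 = 5274 ⇒ total 10643
Group 2: 11594 * 0.975 = 11304
Group 3: 10055 * 0.964 = 9693
Group 4: 13592 * 0.963 = 13089
Group 5: 9245 * 0.977 + 14774 * 0.676 = 9032 + 9987 = 19019
Net migration: Group 1 + 340 → 10983; Group 2 + 110 → 11414
End of period: [10983, 11414, 9693, 13089, 19019]
After projecting period 3:
Births: 11414 * 0.534 = 6095  |  9693 * 0.388 = 3761 ⇒ total 9856
Group 2: 10983 * 0.975 = 10708
Group 3: 11414 * 0.964 = 11003
Group 4: 9693 * 0.963 = 9334
Group 5: 13089 * 0.977 + 19019 * 0.676 = 12788 + 12857 = 25645
Net migration: Group 1 + 340 → 10196; Group 2 + 110 → 10818
End of period: [10196, 10818, 11003, 9334, 25645]
Total after period 3: 10196 + 10818 + 11003 + 9334 + 25645 = 66996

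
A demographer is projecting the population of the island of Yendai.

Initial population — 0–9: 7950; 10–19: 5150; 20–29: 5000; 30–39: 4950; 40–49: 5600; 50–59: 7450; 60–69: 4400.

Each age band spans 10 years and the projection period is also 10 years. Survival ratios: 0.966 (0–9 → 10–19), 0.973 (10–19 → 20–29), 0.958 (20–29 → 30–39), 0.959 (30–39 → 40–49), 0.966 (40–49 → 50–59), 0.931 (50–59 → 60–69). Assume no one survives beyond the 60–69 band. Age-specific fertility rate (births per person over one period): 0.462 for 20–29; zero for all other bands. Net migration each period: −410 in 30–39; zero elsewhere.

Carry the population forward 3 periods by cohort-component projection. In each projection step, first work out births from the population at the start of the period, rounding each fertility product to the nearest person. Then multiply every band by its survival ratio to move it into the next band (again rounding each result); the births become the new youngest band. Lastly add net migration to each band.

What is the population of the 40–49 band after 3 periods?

4211

Let group 1 be 0–9 through group 7 = 60–69.
After projecting period 1:
Births: 5000 × 0.462 = 2310
Group 2: 7950 × 0.966 = 7680
Group 3: 5150 × 0.973 = 5011
Group 4: 5000 × 0.958 = 4790
Group 5: 4950 × 0.959 = 4747
Group 6: 5600 × 0.966 = 5410
Group 7: 7450 × 0.931 = 6936
Net migration: Group 4 − 410 → 4380
→ [2310, 7680, 5011, 4380, 4747, 5410, 6936]
After projecting period 2:
Births: 5011 × 0.462 = 2315
Group 2: 2310 × 0.966 = 2231
Group 3: 7680 × 0.973 = 7473
Group 4: 5011 × 0.958 = 4801
Group 5: 4380 × 0.959 = 4200
Group 6: 4747 × 0.966 = 4586
Group 7: 5410 × 0.931 = 5037
Net migration: Group 4 − 410 → 4391
→ [2315, 2231, 7473, 4391, 4200, 4586, 5037]
After projecting period 3:
Births: 7473 × 0.462 = 3453
Group 2: 2315 × 0.966 = 2236
Group 3: 2231 × 0.973 = 2171
Group 4: 7473 × 0.958 = 7159
Group 5: 4391 × 0.959 = 4211
Group 6: 4200 × 0.966 = 4057
Group 7: 4586 × 0.931 = 4270
Net migration: Group 4 − 410 → 6749
→ [3453, 2236, 2171, 6749, 4211, 4057, 4270]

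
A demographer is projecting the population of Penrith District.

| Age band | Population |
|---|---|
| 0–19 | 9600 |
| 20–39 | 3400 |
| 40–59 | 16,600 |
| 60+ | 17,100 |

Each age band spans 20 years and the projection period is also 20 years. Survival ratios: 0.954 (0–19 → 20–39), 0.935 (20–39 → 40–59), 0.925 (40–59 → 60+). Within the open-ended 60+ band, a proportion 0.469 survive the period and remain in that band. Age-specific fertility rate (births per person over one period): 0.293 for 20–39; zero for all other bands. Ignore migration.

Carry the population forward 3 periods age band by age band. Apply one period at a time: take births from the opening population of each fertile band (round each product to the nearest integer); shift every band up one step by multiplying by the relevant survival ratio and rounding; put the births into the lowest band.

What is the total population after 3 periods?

(Bands numbered youngest = 1 to oldest = 4.)
— Period 1 —
Births: 3400 × 0.293 = 996
Band 2: 9600 × 0.954 = 9158
Band 3: 3400 × 0.935 = 3179
Band 4: 16600 × 0.925 + 17100 × 0.469 = 15355 + 8020 = 23375
Population now: 0–19=996, 20–39=9158, 40–59=3179, 60+=23375
— Period 2 —
Births: 9158 × 0.293 = 2683
Band 2: 996 × 0.954 = 950
Band 3: 9158 × 0.935 = 8563
Band 4: 3179 × 0.925 + 23375 × 0.469 = 2941 + 10963 = 13904
Population now: 0–19=2683, 20–39=950, 40–59=8563, 60+=13904
— Period 3 —
Births: 950 × 0.293 = 278
Band 2: 2683 × 0.954 = 2560
Band 3: 950 × 0.935 = 888
Band 4: 8563 × 0.925 + 13904 × 0.469 = 7921 + 6521 = 14442
Population now: 0–19=278, 20–39=2560, 40–59=888, 60+=14442
Total after period 3: 278 + 2560 + 888 + 14442 = 18168

18168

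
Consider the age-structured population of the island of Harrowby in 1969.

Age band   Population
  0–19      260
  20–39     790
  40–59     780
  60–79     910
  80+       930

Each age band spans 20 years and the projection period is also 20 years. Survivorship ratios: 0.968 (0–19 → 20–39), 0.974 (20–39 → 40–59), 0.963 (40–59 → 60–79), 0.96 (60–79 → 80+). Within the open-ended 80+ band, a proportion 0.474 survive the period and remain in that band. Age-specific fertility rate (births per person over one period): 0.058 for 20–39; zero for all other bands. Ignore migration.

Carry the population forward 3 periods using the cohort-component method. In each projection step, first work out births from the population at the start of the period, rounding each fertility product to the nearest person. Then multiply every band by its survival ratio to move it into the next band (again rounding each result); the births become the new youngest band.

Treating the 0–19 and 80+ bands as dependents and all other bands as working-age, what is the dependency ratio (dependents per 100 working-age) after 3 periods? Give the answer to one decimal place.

458.0

Period 1:
Births: 790 * 0.058 = 46
20–39: 260 * 0.968 = 252
40–59: 790 * 0.974 = 769
60–79: 780 * 0.963 = 751
80+: 910 * 0.96 + 930 * 0.474 = 874 + 441 = 1315
→ [46, 252, 769, 751, 1315]
Period 2:
Births: 252 * 0.058 = 15
20–39: 46 * 0.968 = 45
40–59: 252 * 0.974 = 245
60–79: 769 * 0.963 = 741
80+: 751 * 0.96 + 1315 * 0.474 = 721 + 623 = 1344
→ [15, 45, 245, 741, 1344]
Period 3:
Births: 45 * 0.058 = 3
20–39: 15 * 0.968 = 15
40–59: 45 * 0.974 = 44
60–79: 245 * 0.963 = 236
80+: 741 * 0.96 + 1344 * 0.474 = 711 + 637 = 1348
→ [3, 15, 44, 236, 1348]
Dependents (band 0–19 + band 80+) = 3 + 1348 = 1351; working-age = 295; ratio = 1351/295 × 100 = 458.0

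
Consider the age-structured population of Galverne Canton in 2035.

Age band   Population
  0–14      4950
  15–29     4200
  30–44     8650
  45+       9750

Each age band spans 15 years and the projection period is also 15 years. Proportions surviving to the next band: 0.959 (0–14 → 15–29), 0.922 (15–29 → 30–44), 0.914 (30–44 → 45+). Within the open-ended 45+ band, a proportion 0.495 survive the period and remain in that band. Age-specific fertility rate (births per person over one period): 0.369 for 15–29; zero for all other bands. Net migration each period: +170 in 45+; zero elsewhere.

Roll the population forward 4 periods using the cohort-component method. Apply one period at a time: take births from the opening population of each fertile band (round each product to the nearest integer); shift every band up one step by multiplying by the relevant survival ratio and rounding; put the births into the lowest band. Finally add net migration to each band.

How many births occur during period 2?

[period 1]
Births: 4200 * 0.369 = 1550
15–29: 4950 * 0.959 = 4747
30–44: 4200 * 0.922 = 3872
45+: 8650 * 0.914 + 9750 * 0.495 = 7906 + 4826 = 12732
Net migration: 45+ + 170 → 12902
End of period: [1550, 4747, 3872, 12902]
[period 2]
Births: 4747 * 0.369 = 1752
15–29: 1550 * 0.959 = 1486
30–44: 4747 * 0.922 = 4377
45+: 3872 * 0.914 + 12902 * 0.495 = 3539 + 6386 = 9925
Net migration: 45+ + 170 → 10095
End of period: [1752, 1486, 4377, 10095]

1752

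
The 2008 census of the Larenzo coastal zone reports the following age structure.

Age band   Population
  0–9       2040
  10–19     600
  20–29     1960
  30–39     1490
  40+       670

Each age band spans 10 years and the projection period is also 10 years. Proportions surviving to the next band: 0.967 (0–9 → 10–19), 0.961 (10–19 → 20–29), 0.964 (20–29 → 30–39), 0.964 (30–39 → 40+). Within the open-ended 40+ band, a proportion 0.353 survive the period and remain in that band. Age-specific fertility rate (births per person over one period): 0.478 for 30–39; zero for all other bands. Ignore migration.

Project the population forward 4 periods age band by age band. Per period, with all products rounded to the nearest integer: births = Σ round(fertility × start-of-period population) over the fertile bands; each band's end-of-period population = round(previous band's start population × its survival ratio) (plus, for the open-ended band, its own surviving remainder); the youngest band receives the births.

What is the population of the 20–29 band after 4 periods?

Numbering the bands 1..5 from youngest to oldest:
Period 1:
Births: 1490 × 0.478 = 712
Band 2: 2040 × 0.967 = 1973
Band 3: 600 × 0.961 = 577
Band 4: 1960 × 0.964 = 1889
Band 5: 1490 × 0.964 + 670 × 0.353 = 1436 + 237 = 1673
Population now: 0–9=712, 10–19=1973, 20–29=577, 30–39=1889, 40+=1673
Period 2:
Births: 1889 × 0.478 = 903
Band 2: 712 × 0.967 = 689
Band 3: 1973 × 0.961 = 1896
Band 4: 577 × 0.964 = 556
Band 5: 1889 × 0.964 + 1673 × 0.353 = 1821 + 591 = 2412
Population now: 0–9=903, 10–19=689, 20–29=1896, 30–39=556, 40+=2412
Period 3:
Births: 556 × 0.478 = 266
Band 2: 903 × 0.967 = 873
Band 3: 689 × 0.961 = 662
Band 4: 1896 × 0.964 = 1828
Band 5: 556 × 0.964 + 2412 × 0.353 = 536 + 851 = 1387
Population now: 0–9=266, 10–19=873, 20–29=662, 30–39=1828, 40+=1387
Period 4:
Births: 1828 × 0.478 = 874
Band 2: 266 × 0.967 = 257
Band 3: 873 × 0.961 = 839
Band 4: 662 × 0.964 = 638
Band 5: 1828 × 0.964 + 1387 × 0.353 = 1762 + 490 = 2252
Population now: 0–9=874, 10–19=257, 20–29=839, 30–39=638, 40+=2252

839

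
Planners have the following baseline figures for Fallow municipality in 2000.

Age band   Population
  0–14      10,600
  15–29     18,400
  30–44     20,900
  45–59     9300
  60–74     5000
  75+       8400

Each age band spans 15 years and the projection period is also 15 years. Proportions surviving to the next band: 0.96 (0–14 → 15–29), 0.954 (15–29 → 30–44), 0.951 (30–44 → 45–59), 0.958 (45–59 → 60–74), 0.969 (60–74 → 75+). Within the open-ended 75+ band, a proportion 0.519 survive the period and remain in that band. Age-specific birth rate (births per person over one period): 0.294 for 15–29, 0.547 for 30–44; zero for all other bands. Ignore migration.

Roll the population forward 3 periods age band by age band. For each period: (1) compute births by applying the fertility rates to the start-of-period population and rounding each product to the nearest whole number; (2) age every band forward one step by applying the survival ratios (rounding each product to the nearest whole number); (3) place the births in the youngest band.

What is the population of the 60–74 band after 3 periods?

15993

Period 1:
Births: 18400 × 0.294 = 5410, 20900 × 0.547 = 11432 — total 16842
15–29: 10600 × 0.96 = 10176
30–44: 18400 × 0.954 = 17554
45–59: 20900 × 0.951 = 19876
60–74: 9300 × 0.958 = 8909
75+: 5000 × 0.969 + 8400 × 0.519 = 4845 + 4360 = 9205
→ [16842, 10176, 17554, 19876, 8909, 9205]
Period 2:
Births: 10176 × 0.294 = 2992, 17554 × 0.547 = 9602 — total 12594
15–29: 16842 × 0.96 = 16168
30–44: 10176 × 0.954 = 9708
45–59: 17554 × 0.951 = 16694
60–74: 19876 × 0.958 = 19041
75+: 8909 × 0.969 + 9205 × 0.519 = 8633 + 4777 = 13410
→ [12594, 16168, 9708, 16694, 19041, 13410]
Period 3:
Births: 16168 × 0.294 = 4753, 9708 × 0.547 = 5310 — total 10063
15–29: 12594 × 0.96 = 12090
30–44: 16168 × 0.954 = 15424
45–59: 9708 × 0.951 = 9232
60–74: 16694 × 0.958 = 15993
75+: 19041 × 0.969 + 13410 × 0.519 = 18451 + 6960 = 25411
→ [10063, 12090, 15424, 9232, 15993, 25411]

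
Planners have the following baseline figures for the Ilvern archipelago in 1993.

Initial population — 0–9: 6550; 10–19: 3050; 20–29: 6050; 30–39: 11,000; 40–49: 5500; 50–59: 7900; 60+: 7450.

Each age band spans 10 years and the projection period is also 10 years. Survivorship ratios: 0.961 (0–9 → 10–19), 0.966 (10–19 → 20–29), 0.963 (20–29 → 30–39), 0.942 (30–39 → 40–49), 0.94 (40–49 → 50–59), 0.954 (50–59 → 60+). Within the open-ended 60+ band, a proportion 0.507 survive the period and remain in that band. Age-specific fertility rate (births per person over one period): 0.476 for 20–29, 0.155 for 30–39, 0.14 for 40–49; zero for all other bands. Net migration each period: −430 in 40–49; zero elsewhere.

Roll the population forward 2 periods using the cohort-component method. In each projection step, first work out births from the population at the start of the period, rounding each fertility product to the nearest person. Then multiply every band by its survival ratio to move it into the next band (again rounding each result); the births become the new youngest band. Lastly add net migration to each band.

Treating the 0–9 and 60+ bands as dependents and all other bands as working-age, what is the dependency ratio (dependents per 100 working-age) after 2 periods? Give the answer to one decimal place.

(Bands numbered youngest = 1 to oldest = 7.)
Period 1:
Births: 6050 × 0.476 = 2880 ; 11000 × 0.155 = 1705 ; 5500 × 0.14 = 770 ⇒ total 5355
Band 2: 6550 × 0.961 = 6295
Band 3: 3050 × 0.966 = 2946
Band 4: 6050 × 0.963 = 5826
Band 5: 11000 × 0.942 = 10362
Band 6: 5500 × 0.94 = 5170
Band 7: 7900 × 0.954 + 7450 × 0.507 = 7537 + 3777 = 11314
Net migration: Band 5 − 430 → 9932
Population now: 0–9=5355, 10–19=6295, 20–29=2946, 30–39=5826, 40–49=9932, 50–59=5170, 60+=11314
Period 2:
Births: 2946 × 0.476 = 1402 ; 5826 × 0.155 = 903 ; 9932 × 0.14 = 1390 ⇒ total 3695
Band 2: 5355 × 0.961 = 5146
Band 3: 6295 × 0.966 = 6081
Band 4: 2946 × 0.963 = 2837
Band 5: 5826 × 0.942 = 5488
Band 6: 9932 × 0.94 = 9336
Band 7: 5170 × 0.954 + 11314 × 0.507 = 4932 + 5736 = 10668
Net migration: Band 5 − 430 → 5058
Population now: 0–9=3695, 10–19=5146, 20–29=6081, 30–39=2837, 40–49=5058, 50–59=9336, 60+=10668
Dependents (band 0–9 + band 60+) = 3695 + 10668 = 14363; working-age = 28458; ratio = 14363/28458 × 100 = 50.5

50.5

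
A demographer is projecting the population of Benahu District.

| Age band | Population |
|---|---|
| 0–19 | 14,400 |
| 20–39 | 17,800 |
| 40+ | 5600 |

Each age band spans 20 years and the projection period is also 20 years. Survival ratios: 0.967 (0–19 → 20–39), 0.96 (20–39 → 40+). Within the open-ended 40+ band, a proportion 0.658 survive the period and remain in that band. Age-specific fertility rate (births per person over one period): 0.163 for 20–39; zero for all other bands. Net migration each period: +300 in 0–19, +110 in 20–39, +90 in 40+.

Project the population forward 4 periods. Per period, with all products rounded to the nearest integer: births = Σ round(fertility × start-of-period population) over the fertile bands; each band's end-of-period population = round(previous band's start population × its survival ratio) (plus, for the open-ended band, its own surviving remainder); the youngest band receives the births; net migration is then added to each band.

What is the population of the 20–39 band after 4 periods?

905

Period 1:
Births: 17800 * 0.163 = 2901
20–39: 14400 * 0.967 = 13925
40+: 17800 * 0.96 + 5600 * 0.658 = 17088 + 3685 = 20773
Net migration: 0–19 + 300 → 3201; 20–39 + 110 → 14035; 40+ + 90 → 20863
Giving 3201 / 14035 / 20863.
Period 2:
Births: 14035 * 0.163 = 2288
20–39: 3201 * 0.967 = 3095
40+: 14035 * 0.96 + 20863 * 0.658 = 13474 + 13728 = 27202
Net migration: 0–19 + 300 → 2588; 20–39 + 110 → 3205; 40+ + 90 → 27292
Giving 2588 / 3205 / 27292.
Period 3:
Births: 3205 * 0.163 = 522
20–39: 2588 * 0.967 = 2503
40+: 3205 * 0.96 + 27292 * 0.658 = 3077 + 17958 = 21035
Net migration: 0–19 + 300 → 822; 20–39 + 110 → 2613; 40+ + 90 → 21125
Giving 822 / 2613 / 21125.
Period 4:
Births: 2613 * 0.163 = 426
20–39: 822 * 0.967 = 795
40+: 2613 * 0.96 + 21125 * 0.658 = 2508 + 13900 = 16408
Net migration: 0–19 + 300 → 726; 20–39 + 110 → 905; 40+ + 90 → 16498
Giving 726 / 905 / 16498.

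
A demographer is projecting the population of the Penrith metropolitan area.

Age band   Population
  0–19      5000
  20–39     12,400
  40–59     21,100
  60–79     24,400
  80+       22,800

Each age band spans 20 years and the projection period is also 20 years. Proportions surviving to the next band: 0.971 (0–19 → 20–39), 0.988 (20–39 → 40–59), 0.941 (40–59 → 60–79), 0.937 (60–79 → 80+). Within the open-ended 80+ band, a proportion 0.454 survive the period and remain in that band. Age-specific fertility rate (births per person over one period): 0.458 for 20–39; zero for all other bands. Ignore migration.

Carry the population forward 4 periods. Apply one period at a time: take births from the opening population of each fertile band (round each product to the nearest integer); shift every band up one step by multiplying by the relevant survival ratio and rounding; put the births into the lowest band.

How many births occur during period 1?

5679

Numbering the bands 1..5 from youngest to oldest:
— Period 1 —
Births: 12400 × 0.458 = 5679
Band 2: 5000 × 0.971 = 4855
Band 3: 12400 × 0.988 = 12251
Band 4: 21100 × 0.941 = 19855
Band 5: 24400 × 0.937 + 22800 × 0.454 = 22863 + 10351 = 33214
Population now: 0–19=5679, 20–39=4855, 40–59=12251, 60–79=19855, 80+=33214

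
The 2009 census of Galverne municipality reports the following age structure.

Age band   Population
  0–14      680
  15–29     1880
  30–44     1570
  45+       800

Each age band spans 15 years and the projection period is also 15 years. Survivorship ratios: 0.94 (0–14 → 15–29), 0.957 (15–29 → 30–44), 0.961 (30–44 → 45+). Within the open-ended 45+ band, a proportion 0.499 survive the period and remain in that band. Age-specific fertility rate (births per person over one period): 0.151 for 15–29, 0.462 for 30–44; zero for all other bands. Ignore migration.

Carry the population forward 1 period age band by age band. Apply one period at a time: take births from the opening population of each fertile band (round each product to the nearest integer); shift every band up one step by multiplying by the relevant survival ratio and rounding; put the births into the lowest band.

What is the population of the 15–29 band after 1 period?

639

Let band 1 be 0–14 through band 4 = 45+.
Period 1:
Births: 1880 * 0.151 = 284 ; 1570 * 0.462 = 725 — total 1009
Band 2: 680 * 0.94 = 639
Band 3: 1880 * 0.957 = 1799
Band 4: 1570 * 0.961 + 800 * 0.499 = 1509 + 399 = 1908
→ [1009, 639, 1799, 1908]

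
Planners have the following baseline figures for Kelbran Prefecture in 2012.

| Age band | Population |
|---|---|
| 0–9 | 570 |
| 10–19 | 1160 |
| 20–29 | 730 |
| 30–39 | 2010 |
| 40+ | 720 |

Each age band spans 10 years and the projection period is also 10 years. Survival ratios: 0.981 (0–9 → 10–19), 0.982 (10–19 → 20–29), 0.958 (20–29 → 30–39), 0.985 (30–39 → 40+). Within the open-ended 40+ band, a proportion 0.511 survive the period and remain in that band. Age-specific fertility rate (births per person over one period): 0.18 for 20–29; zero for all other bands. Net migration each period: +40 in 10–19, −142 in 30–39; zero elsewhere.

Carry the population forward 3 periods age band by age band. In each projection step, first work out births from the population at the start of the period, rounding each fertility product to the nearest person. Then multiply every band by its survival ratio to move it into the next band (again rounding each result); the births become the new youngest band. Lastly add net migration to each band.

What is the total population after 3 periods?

2763

— Period 1 —
Births: 730 × 0.18 = 131
10–19: 570 × 0.981 = 559
20–29: 1160 × 0.982 = 1139
30–39: 730 × 0.958 = 699
40+: 2010 × 0.985 + 720 × 0.511 = 1980 + 368 = 2348
Net migration: 10–19 + 40 → 599; 30–39 − 142 → 557
→ [131, 599, 1139, 557, 2348]
— Period 2 —
Births: 1139 × 0.18 = 205
10–19: 131 × 0.981 = 129
20–29: 599 × 0.982 = 588
30–39: 1139 × 0.958 = 1091
40+: 557 × 0.985 + 2348 × 0.511 = 549 + 1200 = 1749
Net migration: 10–19 + 40 → 169; 30–39 − 142 → 949
→ [205, 169, 588, 949, 1749]
— Period 3 —
Births: 588 × 0.18 = 106
10–19: 205 × 0.981 = 201
20–29: 169 × 0.982 = 166
30–39: 588 × 0.958 = 563
40+: 949 × 0.985 + 1749 × 0.511 = 935 + 894 = 1829
Net migration: 10–19 + 40 → 241; 30–39 − 142 → 421
→ [106, 241, 166, 421, 1829]
Total after period 3: 106 + 241 + 166 + 421 + 1829 = 2763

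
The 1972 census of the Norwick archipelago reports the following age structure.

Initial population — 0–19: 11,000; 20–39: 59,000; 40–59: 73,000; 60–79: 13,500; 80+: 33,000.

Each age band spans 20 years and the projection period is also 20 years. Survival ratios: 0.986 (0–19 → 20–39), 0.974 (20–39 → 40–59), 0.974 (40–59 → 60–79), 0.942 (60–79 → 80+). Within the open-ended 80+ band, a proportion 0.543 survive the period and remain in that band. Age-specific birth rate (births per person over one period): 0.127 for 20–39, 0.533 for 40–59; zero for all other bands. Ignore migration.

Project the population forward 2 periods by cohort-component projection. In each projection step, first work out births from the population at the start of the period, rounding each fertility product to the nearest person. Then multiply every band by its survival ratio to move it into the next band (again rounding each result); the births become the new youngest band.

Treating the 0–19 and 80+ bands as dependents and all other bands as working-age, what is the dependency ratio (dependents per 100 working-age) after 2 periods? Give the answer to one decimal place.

103.0

Period 1:
Births: 59000 × 0.127 = 7493  |  73000 × 0.533 = 38909 — total 46402
20–39: 11000 × 0.986 = 10846
40–59: 59000 × 0.974 = 57466
60–79: 73000 × 0.974 = 71102
80+: 13500 × 0.942 + 33000 × 0.543 = 12717 + 17919 = 30636
Giving 46402 / 10846 / 57466 / 71102 / 30636.
Period 2:
Births: 10846 × 0.127 = 1377  |  57466 × 0.533 = 30629 — total 32006
20–39: 46402 × 0.986 = 45752
40–59: 10846 × 0.974 = 10564
60–79: 57466 × 0.974 = 55972
80+: 71102 × 0.942 + 30636 × 0.543 = 66978 + 16635 = 83613
Giving 32006 / 45752 / 10564 / 55972 / 83613.
Dependents (band 0–19 + band 80+) = 32006 + 83613 = 115619; working-age = 112288; ratio = 115619/112288 × 100 = 103.0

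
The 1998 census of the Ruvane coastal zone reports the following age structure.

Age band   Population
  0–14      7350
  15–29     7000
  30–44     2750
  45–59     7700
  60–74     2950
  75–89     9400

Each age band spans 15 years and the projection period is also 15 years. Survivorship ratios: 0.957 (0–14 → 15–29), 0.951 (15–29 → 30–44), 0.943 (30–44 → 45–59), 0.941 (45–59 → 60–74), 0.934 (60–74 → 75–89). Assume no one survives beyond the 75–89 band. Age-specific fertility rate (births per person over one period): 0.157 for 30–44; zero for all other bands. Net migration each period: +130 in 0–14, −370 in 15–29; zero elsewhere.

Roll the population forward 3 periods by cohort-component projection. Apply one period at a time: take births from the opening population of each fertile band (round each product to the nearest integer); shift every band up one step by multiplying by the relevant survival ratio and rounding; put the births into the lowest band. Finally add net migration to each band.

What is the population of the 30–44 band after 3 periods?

160

Call the groups 1 to 6, youngest first.
Period 1:
Births: 2750 × 0.157 = 432
Group 2: 7350 × 0.957 = 7034
Group 3: 7000 × 0.951 = 6657
Group 4: 2750 × 0.943 = 2593
Group 5: 7700 × 0.941 = 7246
Group 6: 2950 × 0.934 = 2755
Net migration: Group 1 + 130 → 562; Group 2 − 370 → 6664
Population now: 0–14=562, 15–29=6664, 30–44=6657, 45–59=2593, 60–74=7246, 75–89=2755
Period 2:
Births: 6657 × 0.157 = 1045
Group 2: 562 × 0.957 = 538
Group 3: 6664 × 0.951 = 6337
Group 4: 6657 × 0.943 = 6278
Group 5: 2593 × 0.941 = 2440
Group 6: 7246 × 0.934 = 6768
Net migration: Group 1 + 130 → 1175; Group 2 − 370 → 168
Population now: 0–14=1175, 15–29=168, 30–44=6337, 45–59=6278, 60–74=2440, 75–89=6768
Period 3:
Births: 6337 × 0.157 = 995
Group 2: 1175 × 0.957 = 1124
Group 3: 168 × 0.951 = 160
Group 4: 6337 × 0.943 = 5976
Group 5: 6278 × 0.941 = 5908
Group 6: 2440 × 0.934 = 2279
Net migration: Group 1 + 130 → 1125; Group 2 − 370 → 754
Population now: 0–14=1125, 15–29=754, 30–44=160, 45–59=5976, 60–74=5908, 75–89=2279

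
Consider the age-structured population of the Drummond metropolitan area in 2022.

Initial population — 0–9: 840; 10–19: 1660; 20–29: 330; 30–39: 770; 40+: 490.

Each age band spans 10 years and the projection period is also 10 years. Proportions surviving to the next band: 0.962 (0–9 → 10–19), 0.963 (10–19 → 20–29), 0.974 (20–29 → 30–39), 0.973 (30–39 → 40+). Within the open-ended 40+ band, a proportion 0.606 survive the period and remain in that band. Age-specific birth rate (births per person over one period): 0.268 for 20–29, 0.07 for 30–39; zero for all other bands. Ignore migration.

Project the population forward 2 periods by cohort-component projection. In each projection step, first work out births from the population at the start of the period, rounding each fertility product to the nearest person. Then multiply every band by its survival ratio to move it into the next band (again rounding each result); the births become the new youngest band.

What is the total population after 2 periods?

(Bands numbered youngest = 1 to oldest = 5.)
Period 1.
Births: 330 * 0.268 = 88, 770 * 0.07 = 54 ⇒ total 142
Band 2: 840 * 0.962 = 808
Band 3: 1660 * 0.963 = 1599
Band 4: 330 * 0.974 = 321
Band 5: 770 * 0.973 + 490 * 0.606 = 749 + 297 = 1046
Population now: 0–9=142, 10–19=808, 20–29=1599, 30–39=321, 40+=1046
Period 2.
Births: 1599 * 0.268 = 429, 321 * 0.07 = 22 ⇒ total 451
Band 2: 142 * 0.962 = 137
Band 3: 808 * 0.963 = 778
Band 4: 1599 * 0.974 = 1557
Band 5: 321 * 0.973 + 1046 * 0.606 = 312 + 634 = 946
Population now: 0–9=451, 10–19=137, 20–29=778, 30–39=1557, 40+=946
Total after period 2: 451 + 137 + 778 + 1557 + 946 = 3869

3869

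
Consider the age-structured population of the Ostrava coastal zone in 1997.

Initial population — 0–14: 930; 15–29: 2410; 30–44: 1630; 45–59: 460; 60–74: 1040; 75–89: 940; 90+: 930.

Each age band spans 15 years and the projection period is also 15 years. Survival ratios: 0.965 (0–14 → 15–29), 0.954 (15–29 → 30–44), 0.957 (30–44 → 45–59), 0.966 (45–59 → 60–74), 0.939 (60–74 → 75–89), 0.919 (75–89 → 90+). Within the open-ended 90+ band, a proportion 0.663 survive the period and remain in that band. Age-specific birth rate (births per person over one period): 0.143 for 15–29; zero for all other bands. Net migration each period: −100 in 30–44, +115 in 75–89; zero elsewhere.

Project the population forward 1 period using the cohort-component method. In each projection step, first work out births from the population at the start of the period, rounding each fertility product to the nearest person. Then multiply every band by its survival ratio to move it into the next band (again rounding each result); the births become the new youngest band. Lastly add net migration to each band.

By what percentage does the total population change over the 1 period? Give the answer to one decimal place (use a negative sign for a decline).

-3.9

(Bands numbered youngest = 1 to oldest = 7.)
After projecting period 1:
Births: 2410 * 0.143 = 345
Band 2: 930 * 0.965 = 897
Band 3: 2410 * 0.954 = 2299
Band 4: 1630 * 0.957 = 1560
Band 5: 460 * 0.966 = 444
Band 6: 1040 * 0.939 = 977
Band 7: 940 * 0.919 + 930 * 0.663 = 864 + 617 = 1481
Net migration: Band 3 − 100 → 2199; Band 6 + 115 → 1092
End of period: [345, 897, 2199, 1560, 444, 1092, 1481]
Total: 8340 → 8018; change = -322; percentage change = -3.9%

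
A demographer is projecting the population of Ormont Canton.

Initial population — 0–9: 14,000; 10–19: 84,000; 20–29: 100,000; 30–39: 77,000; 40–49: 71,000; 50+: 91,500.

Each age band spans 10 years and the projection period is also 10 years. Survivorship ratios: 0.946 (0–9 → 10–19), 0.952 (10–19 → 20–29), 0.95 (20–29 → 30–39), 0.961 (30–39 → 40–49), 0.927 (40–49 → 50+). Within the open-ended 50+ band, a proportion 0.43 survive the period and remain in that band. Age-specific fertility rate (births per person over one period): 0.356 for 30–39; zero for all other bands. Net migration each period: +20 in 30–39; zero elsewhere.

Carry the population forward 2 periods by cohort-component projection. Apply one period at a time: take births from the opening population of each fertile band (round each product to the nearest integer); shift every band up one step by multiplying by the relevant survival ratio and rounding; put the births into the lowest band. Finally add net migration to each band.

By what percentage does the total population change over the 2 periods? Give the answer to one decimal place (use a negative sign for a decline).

-19.2

Call the bands 1 to 6, youngest first.
— Period 1 —
Births: 77000 × 0.356 = 27412
Band 2: 14000 × 0.946 = 13244
Band 3: 84000 × 0.952 = 79968
Band 4: 100000 × 0.95 = 95000
Band 5: 77000 × 0.961 = 73997
Band 6: 71000 × 0.927 + 91500 × 0.43 = 65817 + 39345 = 105162
Net migration: Band 4 + 20 → 95020
End of period: [27412, 13244, 79968, 95020, 73997, 105162]
— Period 2 —
Births: 95020 × 0.356 = 33827
Band 2: 27412 × 0.946 = 25932
Band 3: 13244 × 0.952 = 12608
Band 4: 79968 × 0.95 = 75970
Band 5: 95020 × 0.961 = 91314
Band 6: 73997 × 0.927 + 105162 × 0.43 = 68595 + 45220 = 113815
Net migration: Band 4 + 20 → 75990
End of period: [33827, 25932, 12608, 75990, 91314, 113815]
Total: 437500 → 353486; change = -84014; percentage change = -19.2%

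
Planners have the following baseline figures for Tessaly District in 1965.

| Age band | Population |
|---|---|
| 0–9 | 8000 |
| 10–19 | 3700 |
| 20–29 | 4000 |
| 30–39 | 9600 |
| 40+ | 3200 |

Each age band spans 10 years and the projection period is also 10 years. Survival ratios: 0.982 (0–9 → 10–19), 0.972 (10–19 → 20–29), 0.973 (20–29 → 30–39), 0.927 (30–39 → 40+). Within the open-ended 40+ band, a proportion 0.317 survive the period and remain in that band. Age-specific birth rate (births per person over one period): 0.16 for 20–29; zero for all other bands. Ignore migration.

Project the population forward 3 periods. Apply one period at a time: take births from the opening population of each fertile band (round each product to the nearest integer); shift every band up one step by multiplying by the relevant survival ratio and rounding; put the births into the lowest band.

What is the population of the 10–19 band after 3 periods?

[period 1]
Births: 4000 × 0.16 = 640
10–19: 8000 × 0.982 = 7856
20–29: 3700 × 0.972 = 3596
30–39: 4000 × 0.973 = 3892
40+: 9600 × 0.927 + 3200 × 0.317 = 8899 + 1014 = 9913
Giving 640 / 7856 / 3596 / 3892 / 9913.
[period 2]
Births: 3596 × 0.16 = 575
10–19: 640 × 0.982 = 628
20–29: 7856 × 0.972 = 7636
30–39: 3596 × 0.973 = 3499
40+: 3892 × 0.927 + 9913 × 0.317 = 3608 + 3142 = 6750
Giving 575 / 628 / 7636 / 3499 / 6750.
[period 3]
Births: 7636 × 0.16 = 1222
10–19: 575 × 0.982 = 565
20–29: 628 × 0.972 = 610
30–39: 7636 × 0.973 = 7430
40+: 3499 × 0.927 + 6750 × 0.317 = 3244 + 2140 = 5384
Giving 1222 / 565 / 610 / 7430 / 5384.

565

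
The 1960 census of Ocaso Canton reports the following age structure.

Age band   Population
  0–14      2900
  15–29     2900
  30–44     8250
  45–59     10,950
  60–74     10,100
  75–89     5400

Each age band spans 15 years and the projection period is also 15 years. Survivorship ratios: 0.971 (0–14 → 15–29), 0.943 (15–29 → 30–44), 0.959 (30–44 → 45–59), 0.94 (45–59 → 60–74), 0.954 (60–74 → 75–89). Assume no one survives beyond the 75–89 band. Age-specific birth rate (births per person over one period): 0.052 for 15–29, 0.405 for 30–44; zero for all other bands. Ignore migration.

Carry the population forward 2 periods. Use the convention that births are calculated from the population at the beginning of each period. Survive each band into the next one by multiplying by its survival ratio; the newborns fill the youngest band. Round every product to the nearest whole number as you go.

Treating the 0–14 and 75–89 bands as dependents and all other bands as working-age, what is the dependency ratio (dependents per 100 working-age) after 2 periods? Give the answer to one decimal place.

— Period 1 —
Births: 2900 × 0.052 = 151 ; 8250 × 0.405 = 3341 → 3492
15–29: 2900 × 0.971 = 2816
30–44: 2900 × 0.943 = 2735
45–59: 8250 × 0.959 = 7912
60–74: 10950 × 0.94 = 10293
75–89: 10100 × 0.954 = 9635
Giving 3492 / 2816 / 2735 / 7912 / 10293 / 9635.
— Period 2 —
Births: 2816 × 0.052 = 146 ; 2735 × 0.405 = 1108 → 1254
15–29: 3492 × 0.971 = 3391
30–44: 2816 × 0.943 = 2655
45–59: 2735 × 0.959 = 2623
60–74: 7912 × 0.94 = 7437
75–89: 10293 × 0.954 = 9820
Giving 1254 / 3391 / 2655 / 2623 / 7437 / 9820.
Dependents (band 0–14 + band 75–89) = 1254 + 9820 = 11074; working-age = 16106; ratio = 11074/16106 × 100 = 68.8

68.8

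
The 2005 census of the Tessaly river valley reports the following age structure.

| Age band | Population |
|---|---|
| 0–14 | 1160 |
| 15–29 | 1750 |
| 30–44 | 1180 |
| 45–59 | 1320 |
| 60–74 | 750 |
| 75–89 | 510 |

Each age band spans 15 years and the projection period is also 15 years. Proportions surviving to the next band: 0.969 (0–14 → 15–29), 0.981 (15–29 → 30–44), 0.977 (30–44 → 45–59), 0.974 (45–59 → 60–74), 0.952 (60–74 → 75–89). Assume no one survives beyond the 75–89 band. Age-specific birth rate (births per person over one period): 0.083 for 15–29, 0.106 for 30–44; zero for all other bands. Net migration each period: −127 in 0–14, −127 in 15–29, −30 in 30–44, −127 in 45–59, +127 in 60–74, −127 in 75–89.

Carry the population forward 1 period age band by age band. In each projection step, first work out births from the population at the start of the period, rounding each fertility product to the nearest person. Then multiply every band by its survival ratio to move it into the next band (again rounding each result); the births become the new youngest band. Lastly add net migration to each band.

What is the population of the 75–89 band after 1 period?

Period 1:
Births: 1750 × 0.083 = 145 ; 1180 × 0.106 = 125 ⇒ total 270
15–29: 1160 × 0.969 = 1124
30–44: 1750 × 0.981 = 1717
45–59: 1180 × 0.977 = 1153
60–74: 1320 × 0.974 = 1286
75–89: 750 × 0.952 = 714
Net migration: 0–14 − 127 → 143; 15–29 − 127 → 997; 30–44 − 30 → 1687; 45–59 − 127 → 1026; 60–74 + 127 → 1413; 75–89 − 127 → 587
End of period: [143, 997, 1687, 1026, 1413, 587]

587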